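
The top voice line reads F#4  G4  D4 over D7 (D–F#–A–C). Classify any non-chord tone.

G4 is an escape tone.

The harmony at that moment is D dominant seventh chord (D, F#, A, C); G4 is not a chord tone.
It is approached by step up from F#4 and left by leap down to D4.
Step in, leap out — an escape tone.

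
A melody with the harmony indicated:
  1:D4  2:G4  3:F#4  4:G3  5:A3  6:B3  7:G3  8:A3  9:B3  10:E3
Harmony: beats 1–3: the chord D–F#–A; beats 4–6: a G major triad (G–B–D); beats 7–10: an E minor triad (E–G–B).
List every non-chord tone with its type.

The harmony at that moment is D major triad (D, F#, A); G4 is not a chord tone.
It is approached by leap up from D4 and left by step down to F#4.
Leap in, step out — an appoggiatura.
The harmony at that moment is G major triad (G, B, D); A3 is not a chord tone.
It is approached by step up from G3 and left by step up to B3.
Step in, step out in the same direction — a passing tone.
The harmony at that moment is E minor triad (E, G, B); A3 is not a chord tone.
It is approached by step up from G3 and left by step up to B3.
Step in, step out in the same direction — a passing tone.

G4 (beat 2) — appoggiatura; A3 (beat 5) — passing tone; A3 (beat 8) — passing tone.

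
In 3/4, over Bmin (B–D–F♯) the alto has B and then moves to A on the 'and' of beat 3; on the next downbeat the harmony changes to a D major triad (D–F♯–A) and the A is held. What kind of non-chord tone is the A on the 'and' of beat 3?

Anticipation.

The harmony at that moment is B minor triad (B, D, F♯); A is not a chord tone.
It is approached by step down from B and then sustained as the same pitch into the next harmony.
Arriving early and becoming a chord tone when the harmony changes — an anticipation.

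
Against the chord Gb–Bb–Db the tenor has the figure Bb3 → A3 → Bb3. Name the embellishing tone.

A3 is a neighbor tone.

The harmony at that moment is Gb major triad (Gb, Bb, Db); A3 is not a chord tone.
It is approached by step down from Bb3 and left by step up to Bb3.
Step away and step back to the same note — a neighbor tone (lower neighbor).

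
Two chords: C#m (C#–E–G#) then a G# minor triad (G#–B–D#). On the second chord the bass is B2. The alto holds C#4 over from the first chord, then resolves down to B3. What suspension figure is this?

9–8 suspension.

At the second chord the bass is B2. The suspended C#4 lies a ninth above the bass; after resolving down by step to B3, the interval above the bass becomes an octave.
Suspension figures are named by those two intervals: 9–8.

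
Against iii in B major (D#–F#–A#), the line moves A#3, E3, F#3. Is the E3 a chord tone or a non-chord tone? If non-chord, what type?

Non-chord tone — an appoggiatura.

The harmony at that moment is D# minor triad (D#, F#, A#); E3 is not a chord tone.
It is approached by leap down from A#3 and left by step up to F#3.
Leap in, step out — an appoggiatura.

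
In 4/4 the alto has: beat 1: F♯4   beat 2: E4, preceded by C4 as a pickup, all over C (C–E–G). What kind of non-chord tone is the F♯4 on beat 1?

The harmony at that moment is C major triad (C, E, G); F♯4 is not a chord tone.
It is approached by leap up from C4 and left by step down to E4.
Leap in, step out, metrically accented — an appoggiatura.

Appoggiatura.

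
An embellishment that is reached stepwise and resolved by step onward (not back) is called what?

Passing tone.

Approach: by step. Departure: by step, continuing in the same direction.
Stepwise on both sides with no change of direction means the note fills in the space between two different chord tones — a passing tone. (Had it turned back to its starting note it would be a neighbor tone instead.)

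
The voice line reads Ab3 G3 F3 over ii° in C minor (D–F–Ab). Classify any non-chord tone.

G3 is a passing tone.

The harmony at that moment is D diminished triad (D, F, Ab); G3 is not a chord tone.
It is approached by step down from Ab3 and left by step down to F3.
Step in, step out in the same direction — a passing tone.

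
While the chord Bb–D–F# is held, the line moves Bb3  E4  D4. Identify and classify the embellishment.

E4 is an appoggiatura.

The harmony at that moment is Bb augmented triad (Bb, D, F#); E4 is not a chord tone.
It is approached by leap up from Bb3 and left by step down to D4.
Leap in, step out — an appoggiatura.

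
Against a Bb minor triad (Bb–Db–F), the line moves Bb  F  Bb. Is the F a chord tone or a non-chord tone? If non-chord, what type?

Chord tone (the fifth of Bb minor triad).

Bb minor triad contains Bb, Db, F; F is the fifth, so it is a chord tone.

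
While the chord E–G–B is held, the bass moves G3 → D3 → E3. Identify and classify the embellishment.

The harmony at that moment is E minor triad (E, G, B); D3 is not a chord tone.
It is approached by leap down from G3 and left by step up to E3.
Leap in, step out — an appoggiatura.

D3 is an appoggiatura.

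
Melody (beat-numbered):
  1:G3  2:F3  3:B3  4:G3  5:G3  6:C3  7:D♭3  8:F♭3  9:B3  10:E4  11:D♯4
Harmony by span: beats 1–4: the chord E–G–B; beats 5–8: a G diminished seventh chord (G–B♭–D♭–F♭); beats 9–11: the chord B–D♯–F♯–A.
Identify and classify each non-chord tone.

F3 (beat 2) — escape tone; C3 (beat 6) — appoggiatura; E4 (beat 10) — appoggiatura.

The harmony at that moment is E minor triad (E, G, B); F3 is not a chord tone.
It is approached by step down from G3 and left by leap up to B3.
Step in, leap out — an escape tone.
The harmony at that moment is G diminished seventh chord (G, B♭, D♭, F♭); C3 is not a chord tone.
It is approached by leap down from G3 and left by step up to D♭3.
Leap in, step out — an appoggiatura.
The harmony at that moment is B dominant seventh chord (B, D♯, F♯, A); E4 is not a chord tone.
It is approached by leap up from B3 and left by step down to D♯4.
Leap in, step out — an appoggiatura.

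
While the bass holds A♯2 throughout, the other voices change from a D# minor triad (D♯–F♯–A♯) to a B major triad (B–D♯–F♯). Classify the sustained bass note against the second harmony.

The harmony at that moment is B major triad (B, D♯, F♯); A♯2 is not a chord tone.
It is held over (the same pitch as the preceding A♯2) and then sustained as the same pitch into the next harmony.
Sustained through a change of harmony — a pedal tone.

Pedal tone (pedal point).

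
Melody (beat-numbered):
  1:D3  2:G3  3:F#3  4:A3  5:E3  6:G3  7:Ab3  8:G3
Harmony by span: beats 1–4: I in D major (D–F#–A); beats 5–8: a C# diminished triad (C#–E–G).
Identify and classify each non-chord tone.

The harmony at that moment is D major triad (D, F#, A); G3 is not a chord tone.
It is approached by leap up from D3 and left by step down to F#3.
Leap in, step out — an appoggiatura.
The harmony at that moment is C# diminished triad (C#, E, G); Ab3 is not a chord tone.
It is approached by step up from G3 and left by step down to G3.
Step away and step back to the same note — a neighbor tone (upper neighbor).

G3 (beat 2) — appoggiatura; Ab3 (beat 7) — neighbor tone.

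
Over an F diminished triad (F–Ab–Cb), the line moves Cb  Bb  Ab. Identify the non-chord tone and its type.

Bb is a passing tone.

The harmony at that moment is F diminished triad (F, Ab, Cb); Bb is not a chord tone.
It is approached by step down from Cb and left by step down to Ab.
Step in, step out in the same direction — a passing tone.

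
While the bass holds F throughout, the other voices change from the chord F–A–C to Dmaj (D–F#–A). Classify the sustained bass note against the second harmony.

The harmony at that moment is D major triad (D, F#, A); F is not a chord tone.
It is held over (the same pitch as the preceding F) and then sustained as the same pitch into the next harmony.
Sustained through a change of harmony — a pedal tone.

Pedal tone (pedal point).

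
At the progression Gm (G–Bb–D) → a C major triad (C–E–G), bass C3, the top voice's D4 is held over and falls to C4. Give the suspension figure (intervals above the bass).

At the second chord the bass is C3. The suspended D4 lies a ninth above the bass; after resolving down by step to C4, the interval above the bass becomes an octave.
Suspension figures are named by those two intervals: 9–8.

9–8 suspension.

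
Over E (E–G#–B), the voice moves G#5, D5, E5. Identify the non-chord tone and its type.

The harmony at that moment is E major triad (E, G#, B); D5 is not a chord tone.
It is approached by leap down from G#5 and left by step up to E5.
Leap in, step out — an appoggiatura.

D5 is an appoggiatura.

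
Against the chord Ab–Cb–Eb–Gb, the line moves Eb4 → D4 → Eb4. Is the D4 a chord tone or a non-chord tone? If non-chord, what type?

Non-chord tone — a neighbor tone.

The harmony at that moment is Ab minor seventh chord (Ab, Cb, Eb, Gb); D4 is not a chord tone.
It is approached by step down from Eb4 and left by step up to Eb4.
Step away and step back to the same note — a neighbor tone (lower neighbor).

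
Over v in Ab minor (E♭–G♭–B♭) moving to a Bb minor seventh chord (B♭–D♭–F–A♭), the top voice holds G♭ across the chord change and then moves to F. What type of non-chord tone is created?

The harmony at that moment is B♭ minor seventh chord (B♭, D♭, F, A♭); G♭ is not a chord tone.
It is held over (the same pitch as the preceding G♭) and left by step down to F.
Held over from the previous chord and resolving down by step — a suspension.

G♭ is a suspension.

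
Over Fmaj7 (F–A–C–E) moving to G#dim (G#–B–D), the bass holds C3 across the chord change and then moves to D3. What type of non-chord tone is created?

The harmony at that moment is G# diminished triad (G#, B, D); C3 is not a chord tone.
It is held over (the same pitch as the preceding C3) and left by step up to D3.
Held over from the previous chord and resolving up by step — a retardation.

C3 is a retardation.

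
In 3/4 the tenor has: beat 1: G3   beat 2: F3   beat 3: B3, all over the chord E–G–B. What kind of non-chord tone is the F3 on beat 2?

The harmony at that moment is E minor triad (E, G, B); F3 is not a chord tone.
It is approached by step down from G3 and left by leap up to B3.
Step in, leap out, on a weak beat — an escape tone.

Escape tone.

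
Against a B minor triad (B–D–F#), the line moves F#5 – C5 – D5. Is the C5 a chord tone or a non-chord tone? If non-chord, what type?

Non-chord tone — an appoggiatura.

The harmony at that moment is B minor triad (B, D, F#); C5 is not a chord tone.
It is approached by leap down from F#5 and left by step up to D5.
Leap in, step out — an appoggiatura.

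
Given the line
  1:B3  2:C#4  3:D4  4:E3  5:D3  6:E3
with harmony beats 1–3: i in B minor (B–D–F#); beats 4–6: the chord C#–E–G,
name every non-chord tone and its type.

C#4 (beat 2) — passing tone; D3 (beat 5) — neighbor tone.

The harmony at that moment is B minor triad (B, D, F#); C#4 is not a chord tone.
It is approached by step up from B3 and left by step up to D4.
Step in, step out in the same direction — a passing tone.
The harmony at that moment is C# diminished triad (C#, E, G); D3 is not a chord tone.
It is approached by step down from E3 and left by step up to E3.
Step away and step back to the same note — a neighbor tone (lower neighbor).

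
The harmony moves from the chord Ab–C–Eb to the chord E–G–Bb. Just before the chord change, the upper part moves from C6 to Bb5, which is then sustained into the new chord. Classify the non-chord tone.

Bb5 is an anticipation.

The harmony at that moment is Ab major triad (Ab, C, Eb); Bb5 is not a chord tone.
It is approached by step down from C6 and then sustained as the same pitch into the next harmony.
Arriving early and becoming a chord tone when the harmony changes — an anticipation.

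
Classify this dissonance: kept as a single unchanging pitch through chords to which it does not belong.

Approach: none. Departure: none — a single pitch is sustained while the chords change around it, passing through harmonies that do not contain it.
No melodic motion at all; the dissonance is created entirely by the moving harmonies against the stationary note — a pedal tone (pedal point).

Pedal tone.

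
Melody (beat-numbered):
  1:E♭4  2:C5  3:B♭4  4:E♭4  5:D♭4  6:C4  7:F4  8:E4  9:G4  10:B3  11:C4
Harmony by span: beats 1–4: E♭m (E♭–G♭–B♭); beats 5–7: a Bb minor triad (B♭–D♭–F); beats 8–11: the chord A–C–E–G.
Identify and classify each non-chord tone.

C5 (beat 2) — appoggiatura; C4 (beat 6) — escape tone; B3 (beat 10) — appoggiatura.

The harmony at that moment is E♭ minor triad (E♭, G♭, B♭); C5 is not a chord tone.
It is approached by leap up from E♭4 and left by step down to B♭4.
Leap in, step out — an appoggiatura.
The harmony at that moment is B♭ minor triad (B♭, D♭, F); C4 is not a chord tone.
It is approached by step down from D♭4 and left by leap up to F4.
Step in, leap out — an escape tone.
The harmony at that moment is A minor seventh chord (A, C, E, G); B3 is not a chord tone.
It is approached by leap down from G4 and left by step up to C4.
Leap in, step out — an appoggiatura.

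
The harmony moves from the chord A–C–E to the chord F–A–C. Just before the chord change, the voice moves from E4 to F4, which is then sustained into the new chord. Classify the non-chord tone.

The harmony at that moment is A minor triad (A, C, E); F4 is not a chord tone.
It is approached by step up from E4 and then sustained as the same pitch into the next harmony.
Arriving early and becoming a chord tone when the harmony changes — an anticipation.

F4 is an anticipation.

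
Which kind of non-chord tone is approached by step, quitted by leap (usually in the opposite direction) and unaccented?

Escape tone.

Approach: by step. Departure: by leap. Metric position: weak.
Step in, leap out, from a weak position — an escape tone (échappée). (It is the mirror image of the appoggiatura, which leaps in and steps out on a strong beat.)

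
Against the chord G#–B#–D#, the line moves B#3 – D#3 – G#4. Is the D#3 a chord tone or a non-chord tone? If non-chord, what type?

G# major triad contains G#, B#, D#; D# is the fifth, so it is a chord tone.

Chord tone (the fifth of G# major triad).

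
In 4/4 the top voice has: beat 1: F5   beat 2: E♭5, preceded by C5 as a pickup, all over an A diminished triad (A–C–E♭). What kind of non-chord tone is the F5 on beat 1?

Appoggiatura.

The harmony at that moment is A diminished triad (A, C, E♭); F5 is not a chord tone.
It is approached by leap up from C5 and left by step down to E♭5.
Leap in, step out, metrically accented — an appoggiatura.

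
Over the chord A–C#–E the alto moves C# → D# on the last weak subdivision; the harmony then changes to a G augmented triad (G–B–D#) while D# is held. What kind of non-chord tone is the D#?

D# is an anticipation.

The harmony at that moment is A major triad (A, C#, E); D# is not a chord tone.
It is approached by step up from C# and then sustained as the same pitch into the next harmony.
Arriving early and becoming a chord tone when the harmony changes — an anticipation.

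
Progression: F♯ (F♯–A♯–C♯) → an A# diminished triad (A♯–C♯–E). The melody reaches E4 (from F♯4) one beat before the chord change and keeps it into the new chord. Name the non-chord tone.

The harmony at that moment is F♯ major triad (F♯, A♯, C♯); E4 is not a chord tone.
It is approached by step down from F♯4 and then sustained as the same pitch into the next harmony.
Arriving early and becoming a chord tone when the harmony changes — an anticipation.

E4 is an anticipation.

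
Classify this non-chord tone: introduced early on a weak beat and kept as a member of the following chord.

Anticipation.

Approach: ahead of the chord change (typically by step), so it is dissonant against the current harmony. Departure: none — the same pitch is restated or held and is a chord tone of the new harmony.
Dissonant first, consonant once the harmony catches up: the note simply arrives early — an anticipation. (The reverse timing, consonant first and dissonant after the change, would be a suspension or retardation.)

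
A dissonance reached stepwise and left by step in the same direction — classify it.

Approach: by step. Departure: by step, continuing in the same direction.
Stepwise on both sides with no change of direction means the note fills in the space between two different chord tones — a passing tone. (Had it turned back to its starting note it would be a neighbor tone instead.)

Passing tone.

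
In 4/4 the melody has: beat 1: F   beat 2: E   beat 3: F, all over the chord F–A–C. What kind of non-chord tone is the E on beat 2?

The harmony at that moment is F major triad (F, A, C); E is not a chord tone.
It is approached by step down from F and left by step up to F.
Step away and step back to the same note — a neighbor tone (lower neighbor).

Lower neighbor tone.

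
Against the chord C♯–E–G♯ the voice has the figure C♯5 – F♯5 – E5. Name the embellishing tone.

The harmony at that moment is C♯ minor triad (C♯, E, G♯); F♯5 is not a chord tone.
It is approached by leap up from C♯5 and left by step down to E5.
Leap in, step out — an appoggiatura.

F♯5 is an appoggiatura.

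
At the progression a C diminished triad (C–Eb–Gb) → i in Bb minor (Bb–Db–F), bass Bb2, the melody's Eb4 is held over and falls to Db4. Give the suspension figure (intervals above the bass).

At the second chord the bass is Bb2. The suspended Eb4 lies a fourth above the bass; after resolving down by step to Db4, the interval above the bass becomes a third.
Suspension figures are named by those two intervals: 4–3.

4–3 suspension.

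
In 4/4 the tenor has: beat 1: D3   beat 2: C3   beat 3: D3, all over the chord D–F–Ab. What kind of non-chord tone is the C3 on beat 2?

The harmony at that moment is D diminished triad (D, F, Ab); C3 is not a chord tone.
It is approached by step down from D3 and left by step up to D3.
Step away and step back to the same note — a neighbor tone (lower neighbor).

Lower neighbor tone.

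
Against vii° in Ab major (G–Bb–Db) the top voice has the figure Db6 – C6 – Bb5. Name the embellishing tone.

C6 is a passing tone.

The harmony at that moment is G diminished triad (G, Bb, Db); C6 is not a chord tone.
It is approached by step down from Db6 and left by step down to Bb5.
Step in, step out in the same direction — a passing tone.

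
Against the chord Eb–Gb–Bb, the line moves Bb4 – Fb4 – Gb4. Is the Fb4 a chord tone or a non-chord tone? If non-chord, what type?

Non-chord tone — an appoggiatura.

The harmony at that moment is Eb minor triad (Eb, Gb, Bb); Fb4 is not a chord tone.
It is approached by leap down from Bb4 and left by step up to Gb4.
Leap in, step out — an appoggiatura.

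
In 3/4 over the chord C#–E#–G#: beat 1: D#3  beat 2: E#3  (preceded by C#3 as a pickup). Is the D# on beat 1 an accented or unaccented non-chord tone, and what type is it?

Accented passing tone.

The harmony at that moment is C# major triad (C#, E#, G#); D#3 is not a chord tone.
It is approached by step up from C#3 and left by step up to E#3.
Step in, step out in the same direction — a passing tone.
It falls on the downbeat, so it is accented.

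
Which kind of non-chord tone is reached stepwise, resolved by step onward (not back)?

Passing tone.

Approach: by step. Departure: by step, continuing in the same direction.
Stepwise on both sides with no change of direction means the note fills in the space between two different chord tones — a passing tone. (Had it turned back to its starting note it would be a neighbor tone instead.)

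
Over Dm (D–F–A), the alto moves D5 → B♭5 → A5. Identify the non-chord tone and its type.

B♭5 is an appoggiatura.

The harmony at that moment is D minor triad (D, F, A); B♭5 is not a chord tone.
It is approached by leap up from D5 and left by step down to A5.
Leap in, step out — an appoggiatura.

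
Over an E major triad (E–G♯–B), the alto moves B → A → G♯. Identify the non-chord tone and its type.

A is a passing tone.

The harmony at that moment is E major triad (E, G♯, B); A is not a chord tone.
It is approached by step down from B and left by step down to G♯.
Step in, step out in the same direction — a passing tone.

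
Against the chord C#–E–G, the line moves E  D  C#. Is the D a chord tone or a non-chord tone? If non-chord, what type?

Non-chord tone — a passing tone.

The harmony at that moment is C# diminished triad (C#, E, G); D is not a chord tone.
It is approached by step down from E and left by step down to C#.
Step in, step out in the same direction — a passing tone.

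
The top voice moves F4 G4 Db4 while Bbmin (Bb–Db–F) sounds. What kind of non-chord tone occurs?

The harmony at that moment is Bb minor triad (Bb, Db, F); G4 is not a chord tone.
It is approached by step up from F4 and left by leap down to Db4.
Step in, leap out — an escape tone.

G4 is an escape tone.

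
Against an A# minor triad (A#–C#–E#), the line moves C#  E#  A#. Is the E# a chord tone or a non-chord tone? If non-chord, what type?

Chord tone (the fifth of A# minor triad).

A# minor triad contains A#, C#, E#; E# is the fifth, so it is a chord tone.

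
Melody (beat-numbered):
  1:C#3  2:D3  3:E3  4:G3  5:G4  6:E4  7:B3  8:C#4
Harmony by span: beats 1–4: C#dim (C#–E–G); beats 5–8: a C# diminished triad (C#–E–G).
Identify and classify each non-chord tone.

The harmony at that moment is C# diminished triad (C#, E, G); D3 is not a chord tone.
It is approached by step up from C#3 and left by step up to E3.
Step in, step out in the same direction — a passing tone.
The harmony at that moment is C# diminished triad (C#, E, G); B3 is not a chord tone.
It is approached by leap down from E4 and left by step up to C#4.
Leap in, step out — an appoggiatura.

D3 (beat 2) — passing tone; B3 (beat 7) — appoggiatura.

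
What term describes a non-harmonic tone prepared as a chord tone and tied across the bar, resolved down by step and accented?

Suspension.

Approach: by preparation — the pitch is first a chord tone, then held (tied or repeated) while the harmony changes under it. Departure: down by step. Metric position: strong.
A prepared dissonance that resolves downward by step — a suspension. (The same figure resolving upward would be a retardation.)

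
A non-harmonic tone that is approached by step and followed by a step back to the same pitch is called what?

Neighbor tone.

Approach: by step. Departure: by step in the opposite direction, back to the starting pitch.
Stepwise on both sides but reversing to return to the same chord tone — a neighbor tone. (Had it continued onward in the same direction it would be a passing tone instead.)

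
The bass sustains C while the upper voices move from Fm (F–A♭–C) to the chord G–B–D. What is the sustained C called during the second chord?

Pedal tone (pedal point).

The harmony at that moment is G major triad (G, B, D); C is not a chord tone.
It is held over (the same pitch as the preceding C) and then sustained as the same pitch into the next harmony.
Sustained through a change of harmony — a pedal tone.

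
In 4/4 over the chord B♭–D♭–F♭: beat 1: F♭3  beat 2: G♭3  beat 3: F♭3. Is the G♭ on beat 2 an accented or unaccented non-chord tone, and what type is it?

Unaccented neighbor tone.

The harmony at that moment is B♭ diminished triad (B♭, D♭, F♭); G♭3 is not a chord tone.
It is approached by step up from F♭3 and left by step down to F♭3.
Step away and step back to the same note — a neighbor tone (upper neighbor).
It falls on a weak beat, so it is unaccented.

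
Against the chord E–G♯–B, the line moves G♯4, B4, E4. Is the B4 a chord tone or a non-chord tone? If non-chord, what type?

Chord tone (the fifth of E major triad).

E major triad contains E, G♯, B; B is the fifth, so it is a chord tone.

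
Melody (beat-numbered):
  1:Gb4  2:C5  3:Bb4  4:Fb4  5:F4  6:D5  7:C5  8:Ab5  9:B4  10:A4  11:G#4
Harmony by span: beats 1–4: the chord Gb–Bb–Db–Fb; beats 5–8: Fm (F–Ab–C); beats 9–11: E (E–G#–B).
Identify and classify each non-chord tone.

C5 (beat 2) — appoggiatura; D5 (beat 6) — appoggiatura; A4 (beat 10) — passing tone.

The harmony at that moment is Gb dominant seventh chord (Gb, Bb, Db, Fb); C5 is not a chord tone.
It is approached by leap up from Gb4 and left by step down to Bb4.
Leap in, step out — an appoggiatura.
The harmony at that moment is F minor triad (F, Ab, C); D5 is not a chord tone.
It is approached by leap up from F4 and left by step down to C5.
Leap in, step out — an appoggiatura.
The harmony at that moment is E major triad (E, G#, B); A4 is not a chord tone.
It is approached by step down from B4 and left by step down to G#4.
Step in, step out in the same direction — a passing tone.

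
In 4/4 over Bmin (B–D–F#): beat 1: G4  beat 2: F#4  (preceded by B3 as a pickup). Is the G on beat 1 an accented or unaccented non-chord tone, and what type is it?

The harmony at that moment is B minor triad (B, D, F#); G4 is not a chord tone.
It is approached by leap up from B3 and left by step down to F#4.
Leap in, step out — an appoggiatura.
It falls on the downbeat, so it is accented.

Accented appoggiatura.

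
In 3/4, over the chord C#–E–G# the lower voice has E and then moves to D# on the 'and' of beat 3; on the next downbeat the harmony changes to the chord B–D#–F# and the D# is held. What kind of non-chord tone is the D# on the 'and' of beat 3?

Anticipation.

The harmony at that moment is C# minor triad (C#, E, G#); D# is not a chord tone.
It is approached by step down from E and then sustained as the same pitch into the next harmony.
Arriving early and becoming a chord tone when the harmony changes — an anticipation.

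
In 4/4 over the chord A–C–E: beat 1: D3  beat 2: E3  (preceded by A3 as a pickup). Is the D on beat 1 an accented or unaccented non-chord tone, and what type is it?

The harmony at that moment is A minor triad (A, C, E); D3 is not a chord tone.
It is approached by leap down from A3 and left by step up to E3.
Leap in, step out — an appoggiatura.
It falls on the downbeat, so it is accented.

Accented appoggiatura.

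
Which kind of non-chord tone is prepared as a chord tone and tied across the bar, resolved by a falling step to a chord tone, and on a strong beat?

Suspension.

Approach: by preparation — the pitch is first a chord tone, then held (tied or repeated) while the harmony changes under it. Departure: down by step. Metric position: strong.
A prepared dissonance that resolves downward by step — a suspension. (The same figure resolving upward would be a retardation.)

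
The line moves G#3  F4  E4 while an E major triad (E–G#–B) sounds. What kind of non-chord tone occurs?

The harmony at that moment is E major triad (E, G#, B); F4 is not a chord tone.
It is approached by leap up from G#3 and left by step down to E4.
Leap in, step out — an appoggiatura.

F4 is an appoggiatura.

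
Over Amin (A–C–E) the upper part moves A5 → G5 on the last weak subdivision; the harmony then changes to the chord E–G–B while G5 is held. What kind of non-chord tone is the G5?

G5 is an anticipation.

The harmony at that moment is A minor triad (A, C, E); G5 is not a chord tone.
It is approached by step down from A5 and then sustained as the same pitch into the next harmony.
Arriving early and becoming a chord tone when the harmony changes — an anticipation.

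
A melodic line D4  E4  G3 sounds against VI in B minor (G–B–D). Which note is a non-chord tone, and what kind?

E4 is an escape tone.

The harmony at that moment is G major triad (G, B, D); E4 is not a chord tone.
It is approached by step up from D4 and left by leap down to G3.
Step in, leap out — an escape tone.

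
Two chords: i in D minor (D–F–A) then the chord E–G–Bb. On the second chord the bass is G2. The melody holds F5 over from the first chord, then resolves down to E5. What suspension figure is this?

7–6 suspension.

At the second chord the bass is G2. The suspended F5 lies a seventh above the bass; after resolving down by step to E5, the interval above the bass becomes a sixth.
Suspension figures are named by those two intervals: 7–6.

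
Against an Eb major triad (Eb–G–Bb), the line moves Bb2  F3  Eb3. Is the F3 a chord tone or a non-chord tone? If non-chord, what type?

The harmony at that moment is Eb major triad (Eb, G, Bb); F3 is not a chord tone.
It is approached by leap up from Bb2 and left by step down to Eb3.
Leap in, step out — an appoggiatura.

Non-chord tone — an appoggiatura.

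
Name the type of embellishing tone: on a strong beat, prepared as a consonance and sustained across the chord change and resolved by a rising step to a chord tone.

Approach: by preparation — the pitch is first a chord tone, then held (tied or repeated) while the harmony changes under it. Departure: up by step. Metric position: strong.
A prepared dissonance that resolves upward by step — a retardation. (The same figure resolving downward would be a suspension.)

Retardation.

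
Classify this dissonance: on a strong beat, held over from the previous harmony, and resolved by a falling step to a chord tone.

Approach: by preparation — the pitch is first a chord tone, then held (tied or repeated) while the harmony changes under it. Departure: down by step. Metric position: strong.
A prepared dissonance that resolves downward by step — a suspension. (The same figure resolving upward would be a retardation.)

Suspension.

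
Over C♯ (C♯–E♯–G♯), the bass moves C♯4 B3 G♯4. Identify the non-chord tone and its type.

The harmony at that moment is C♯ major triad (C♯, E♯, G♯); B3 is not a chord tone.
It is approached by step down from C♯4 and left by leap up to G♯4.
Step in, leap out — an escape tone.

B3 is an escape tone.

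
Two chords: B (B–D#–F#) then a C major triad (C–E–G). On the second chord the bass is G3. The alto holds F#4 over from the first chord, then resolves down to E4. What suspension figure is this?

At the second chord the bass is G3. The suspended F#4 lies a seventh above the bass; after resolving down by step to E4, the interval above the bass becomes a sixth.
Suspension figures are named by those two intervals: 7–6.

7–6 suspension.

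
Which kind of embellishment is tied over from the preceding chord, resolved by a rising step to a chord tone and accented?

Retardation.

Approach: by preparation — the pitch is first a chord tone, then held (tied or repeated) while the harmony changes under it. Departure: up by step. Metric position: strong.
A prepared dissonance that resolves upward by step — a retardation. (The same figure resolving downward would be a suspension.)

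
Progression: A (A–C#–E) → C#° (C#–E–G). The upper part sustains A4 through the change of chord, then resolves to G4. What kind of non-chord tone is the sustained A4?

The harmony at that moment is C# diminished triad (C#, E, G); A4 is not a chord tone.
It is held over (the same pitch as the preceding A4) and left by step down to G4.
Held over from the previous chord and resolving down by step — a suspension.

A4 is a suspension.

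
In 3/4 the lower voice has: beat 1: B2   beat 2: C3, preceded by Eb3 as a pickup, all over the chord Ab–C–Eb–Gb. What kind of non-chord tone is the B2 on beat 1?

The harmony at that moment is Ab dominant seventh chord (Ab, C, Eb, Gb); B2 is not a chord tone.
It is approached by leap down from Eb3 and left by step up to C3.
Leap in, step out, metrically accented — an appoggiatura.

Appoggiatura.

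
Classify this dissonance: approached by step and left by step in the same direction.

Approach: by step. Departure: by step, continuing in the same direction.
Stepwise on both sides with no change of direction means the note fills in the space between two different chord tones — a passing tone. (Had it turned back to its starting note it would be a neighbor tone instead.)

Passing tone.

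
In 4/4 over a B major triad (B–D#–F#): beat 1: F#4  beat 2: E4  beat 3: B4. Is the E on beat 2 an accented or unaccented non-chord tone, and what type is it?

Unaccented escape tone.

The harmony at that moment is B major triad (B, D#, F#); E4 is not a chord tone.
It is approached by step down from F#4 and left by leap up to B4.
Step in, leap out — an escape tone.
It falls on a weak beat, so it is unaccented.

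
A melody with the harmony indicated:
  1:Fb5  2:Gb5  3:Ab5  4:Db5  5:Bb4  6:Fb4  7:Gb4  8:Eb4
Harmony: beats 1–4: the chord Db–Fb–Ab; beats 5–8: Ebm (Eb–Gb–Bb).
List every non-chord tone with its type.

Gb5 (beat 2) — passing tone; Fb4 (beat 6) — appoggiatura.

The harmony at that moment is Db minor triad (Db, Fb, Ab); Gb5 is not a chord tone.
It is approached by step up from Fb5 and left by step up to Ab5.
Step in, step out in the same direction — a passing tone.
The harmony at that moment is Eb minor triad (Eb, Gb, Bb); Fb4 is not a chord tone.
It is approached by leap down from Bb4 and left by step up to Gb4.
Leap in, step out — an appoggiatura.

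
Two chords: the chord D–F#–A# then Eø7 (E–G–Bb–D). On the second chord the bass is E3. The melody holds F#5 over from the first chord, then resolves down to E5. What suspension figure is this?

At the second chord the bass is E3. The suspended F#5 lies a ninth above the bass; after resolving down by step to E5, the interval above the bass becomes an octave.
Suspension figures are named by those two intervals: 9–8.

9–8 suspension.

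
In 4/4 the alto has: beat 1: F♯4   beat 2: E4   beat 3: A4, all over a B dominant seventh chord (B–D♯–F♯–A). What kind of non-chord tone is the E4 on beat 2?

The harmony at that moment is B dominant seventh chord (B, D♯, F♯, A); E4 is not a chord tone.
It is approached by step down from F♯4 and left by leap up to A4.
Step in, leap out, on a weak beat — an escape tone.

Escape tone.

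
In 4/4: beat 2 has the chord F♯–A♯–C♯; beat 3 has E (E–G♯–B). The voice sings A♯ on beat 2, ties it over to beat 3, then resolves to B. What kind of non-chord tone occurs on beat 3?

The harmony at that moment is E major triad (E, G♯, B); A♯ is not a chord tone.
It is held over (the same pitch as the preceding A♯) and left by step up to B.
Held over from the previous chord and resolving up by step — a retardation.

Retardation.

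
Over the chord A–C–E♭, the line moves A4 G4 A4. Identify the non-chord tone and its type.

G4 is a neighbor tone.

The harmony at that moment is A diminished triad (A, C, E♭); G4 is not a chord tone.
It is approached by step down from A4 and left by step up to A4.
Step away and step back to the same note — a neighbor tone (lower neighbor).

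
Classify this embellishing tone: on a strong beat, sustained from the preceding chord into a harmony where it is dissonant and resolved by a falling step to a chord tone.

Suspension.

Approach: by preparation — the pitch is first a chord tone, then held (tied or repeated) while the harmony changes under it. Departure: down by step. Metric position: strong.
A prepared dissonance that resolves downward by step — a suspension. (The same figure resolving upward would be a retardation.)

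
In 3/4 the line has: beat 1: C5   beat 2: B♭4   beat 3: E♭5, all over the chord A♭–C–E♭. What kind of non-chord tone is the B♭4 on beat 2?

Escape tone.

The harmony at that moment is A♭ major triad (A♭, C, E♭); B♭4 is not a chord tone.
It is approached by step down from C5 and left by leap up to E♭5.
Step in, leap out, on a weak beat — an escape tone.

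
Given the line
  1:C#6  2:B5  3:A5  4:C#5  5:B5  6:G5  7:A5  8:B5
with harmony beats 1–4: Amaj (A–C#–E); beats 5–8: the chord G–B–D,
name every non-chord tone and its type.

B5 (beat 2) — passing tone; A5 (beat 7) — passing tone.

The harmony at that moment is A major triad (A, C#, E); B5 is not a chord tone.
It is approached by step down from C#6 and left by step down to A5.
Step in, step out in the same direction — a passing tone.
The harmony at that moment is G major triad (G, B, D); A5 is not a chord tone.
It is approached by step up from G5 and left by step up to B5.
Step in, step out in the same direction — a passing tone.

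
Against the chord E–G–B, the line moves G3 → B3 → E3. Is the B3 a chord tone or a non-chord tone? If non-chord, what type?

E minor triad contains E, G, B; B is the fifth, so it is a chord tone.

Chord tone (the fifth of E minor triad).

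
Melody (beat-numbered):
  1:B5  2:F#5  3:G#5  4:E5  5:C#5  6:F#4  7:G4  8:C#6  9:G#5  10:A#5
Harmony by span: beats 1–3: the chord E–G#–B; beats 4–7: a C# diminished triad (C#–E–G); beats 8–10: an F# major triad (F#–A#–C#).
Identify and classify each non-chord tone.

F#5 (beat 2) — appoggiatura; F#4 (beat 6) — appoggiatura; G#5 (beat 9) — appoggiatura.

The harmony at that moment is E major triad (E, G#, B); F#5 is not a chord tone.
It is approached by leap down from B5 and left by step up to G#5.
Leap in, step out — an appoggiatura.
The harmony at that moment is C# diminished triad (C#, E, G); F#4 is not a chord tone.
It is approached by leap down from C#5 and left by step up to G4.
Leap in, step out — an appoggiatura.
The harmony at that moment is F# major triad (F#, A#, C#); G#5 is not a chord tone.
It is approached by leap down from C#6 and left by step up to A#5.
Leap in, step out — an appoggiatura.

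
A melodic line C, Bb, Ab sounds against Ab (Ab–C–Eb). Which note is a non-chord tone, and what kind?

The harmony at that moment is Ab major triad (Ab, C, Eb); Bb is not a chord tone.
It is approached by step down from C and left by step down to Ab.
Step in, step out in the same direction — a passing tone.

Bb is a passing tone.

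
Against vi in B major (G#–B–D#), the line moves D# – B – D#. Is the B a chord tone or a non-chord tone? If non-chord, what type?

G# minor triad contains G#, B, D#; B is the third, so it is a chord tone.

Chord tone (the third of G# minor triad).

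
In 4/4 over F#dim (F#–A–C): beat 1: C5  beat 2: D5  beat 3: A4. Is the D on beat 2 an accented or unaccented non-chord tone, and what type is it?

The harmony at that moment is F# diminished triad (F#, A, C); D5 is not a chord tone.
It is approached by step up from C5 and left by leap down to A4.
Step in, leap out — an escape tone.
It falls on a weak beat, so it is unaccented.

Unaccented escape tone.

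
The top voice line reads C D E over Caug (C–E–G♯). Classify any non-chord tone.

D is a passing tone.

The harmony at that moment is C augmented triad (C, E, G♯); D is not a chord tone.
It is approached by step up from C and left by step up to E.
Step in, step out in the same direction — a passing tone.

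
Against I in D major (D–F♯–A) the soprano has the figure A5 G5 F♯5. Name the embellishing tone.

G5 is a passing tone.

The harmony at that moment is D major triad (D, F♯, A); G5 is not a chord tone.
It is approached by step down from A5 and left by step down to F♯5.
Step in, step out in the same direction — a passing tone.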